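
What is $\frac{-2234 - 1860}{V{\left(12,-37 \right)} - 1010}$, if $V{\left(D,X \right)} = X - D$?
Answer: $\frac{4094}{1059} \approx 3.8659$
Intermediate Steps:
$\frac{-2234 - 1860}{V{\left(12,-37 \right)} - 1010} = \frac{-2234 - 1860}{\left(-37 - 12\right) - 1010} = - \frac{4094}{\left(-37 - 12\right) - 1010} = - \frac{4094}{-49 - 1010} = - \frac{4094}{-1059} = \left(-4094\right) \left(- \frac{1}{1059}\right) = \frac{4094}{1059}$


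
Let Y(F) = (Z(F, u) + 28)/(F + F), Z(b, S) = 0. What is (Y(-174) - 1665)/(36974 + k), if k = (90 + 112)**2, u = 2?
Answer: -72431/3383343 ≈ -0.021408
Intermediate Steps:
Y(F) = 14/F (Y(F) = (0 + 28)/(F + F) = 28/((2*F)) = 28*(1/(2*F)) = 14/F)
k = 40804 (k = 202**2 = 40804)
(Y(-174) - 1665)/(36974 + k) = (14/(-174) - 1665)/(36974 + 40804) = (14*(-1/174) - 1665)/77778 = (-7/87 - 1665)*(1/77778) = -144862/87*1/77778 = -72431/3383343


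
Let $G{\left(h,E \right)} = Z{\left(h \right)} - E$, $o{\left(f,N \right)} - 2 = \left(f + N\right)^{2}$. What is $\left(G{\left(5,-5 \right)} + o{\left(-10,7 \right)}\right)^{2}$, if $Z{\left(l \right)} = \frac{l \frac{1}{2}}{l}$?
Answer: $\frac{1089}{4} \approx 272.25$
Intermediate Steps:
$Z{\left(l \right)} = \frac{1}{2}$ ($Z{\left(l \right)} = \frac{l \frac{1}{2}}{l} = \frac{\frac{1}{2} l}{l} = \frac{1}{2}$)
$o{\left(f,N \right)} = 2 + \left(N + f\right)^{2}$ ($o{\left(f,N \right)} = 2 + \left(f + N\right)^{2} = 2 + \left(N + f\right)^{2}$)
$G{\left(h,E \right)} = \frac{1}{2} - E$
$\left(G{\left(5,-5 \right)} + o{\left(-10,7 \right)}\right)^{2} = \left(\left(\frac{1}{2} - -5\right) + \left(2 + \left(7 - 10\right)^{2}\right)\right)^{2} = \left(\left(\frac{1}{2} + 5\right) + \left(2 + \left(-3\right)^{2}\right)\right)^{2} = \left(\frac{11}{2} + \left(2 + 9\right)\right)^{2} = \left(\frac{11}{2} + 11\right)^{2} = \left(\frac{33}{2}\right)^{2} = \frac{1089}{4}$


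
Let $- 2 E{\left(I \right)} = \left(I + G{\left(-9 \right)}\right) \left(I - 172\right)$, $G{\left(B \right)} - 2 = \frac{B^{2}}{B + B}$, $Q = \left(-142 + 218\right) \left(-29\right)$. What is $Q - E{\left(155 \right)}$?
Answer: $- \frac{14001}{4} \approx -3500.3$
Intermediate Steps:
$Q = -2204$ ($Q = 76 \left(-29\right) = -2204$)
$G{\left(B \right)} = 2 + \frac{B}{2}$ ($G{\left(B \right)} = 2 + \frac{B^{2}}{B + B} = 2 + \frac{B^{2}}{2 B} = 2 + \frac{1}{2 B} B^{2} = 2 + \frac{B}{2}$)
$E{\left(I \right)} = - \frac{\left(-172 + I\right) \left(- \frac{5}{2} + I\right)}{2}$ ($E{\left(I \right)} = - \frac{\left(I + \left(2 + \frac{1}{2} \left(-9\right)\right)\right) \left(I - 172\right)}{2} = - \frac{\left(I + \left(2 - \frac{9}{2}\right)\right) \left(-172 + I\right)}{2} = - \frac{\left(I - \frac{5}{2}\right) \left(-172 + I\right)}{2} = - \frac{\left(- \frac{5}{2} + I\right) \left(-172 + I\right)}{2} = - \frac{\left(-172 + I\right) \left(- \frac{5}{2} + I\right)}{2}$)
$Q - E{\left(155 \right)} = -2204 - \left(-215 - \frac{155^{2}}{2} + \frac{349}{4} \cdot 155\right) = -2204 - \left(-215 - \frac{24025}{2} + \frac{54095}{4}\right) = -2204 - \frac{5185}{4} = - \frac{14001}{4}$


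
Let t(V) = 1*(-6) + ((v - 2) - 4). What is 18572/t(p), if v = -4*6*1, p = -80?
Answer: -4643/9 ≈ -515.89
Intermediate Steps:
v = -24 (v = -24*1 = -24)
t(V) = -36 (t(V) = 1*(-6) + ((-24 - 2) - 4) = -6 + (-26 - 4) = -6 - 30 = -36)
18572/t(p) = 18572/(-36) = 18572*(-1/36) = -4643/9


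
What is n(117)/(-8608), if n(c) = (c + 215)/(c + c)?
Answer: -83/503568 ≈ -0.00016482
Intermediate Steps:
n(c) = (215 + c)/(2*c) (n(c) = (215 + c)/((2*c)) = (215 + c)*(1/(2*c)) = (215 + c)/(2*c))
n(117)/(-8608) = ((½)*(215 + 117)/117)/(-8608) = ((½)*(1/117)*332)*(-1/8608) = (166/117)*(-1/8608) = -83/503568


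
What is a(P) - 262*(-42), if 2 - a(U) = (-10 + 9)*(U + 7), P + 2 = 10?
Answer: 11021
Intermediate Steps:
P = 8 (P = -2 + 10 = 8)
a(U) = 9 + U (a(U) = 2 - (-10 + 9)*(U + 7) = 2 - (-1)*(7 + U) = 2 - (-7 - U) = 2 + (7 + U) = 9 + U)
a(P) - 262*(-42) = (9 + 8) - 262*(-42) = 17 + 11004 = 11021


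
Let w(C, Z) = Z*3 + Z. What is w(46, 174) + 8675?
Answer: 9371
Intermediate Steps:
w(C, Z) = 4*Z (w(C, Z) = 3*Z + Z = 4*Z)
w(46, 174) + 8675 = 4*174 + 8675 = 696 + 8675 = 9371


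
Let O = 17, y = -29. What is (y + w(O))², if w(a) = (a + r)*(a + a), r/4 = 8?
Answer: 2679769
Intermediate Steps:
r = 32 (r = 4*8 = 32)
w(a) = 2*a*(32 + a) (w(a) = (a + 32)*(a + a) = (32 + a)*(2*a) = 2*a*(32 + a))
(y + w(O))² = (-29 + 2*17*(32 + 17))² = (-29 + 2*17*49)² = (-29 + 1666)² = 1637² = 2679769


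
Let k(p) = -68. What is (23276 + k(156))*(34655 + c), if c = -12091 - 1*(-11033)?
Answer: 779719176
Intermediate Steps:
c = -1058 (c = -12091 + 11033 = -1058)
(23276 + k(156))*(34655 + c) = (23276 - 68)*(34655 - 1058) = 23208*33597 = 779719176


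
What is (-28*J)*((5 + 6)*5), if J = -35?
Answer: 53900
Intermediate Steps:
(-28*J)*((5 + 6)*5) = (-28*(-35))*((5 + 6)*5) = 980*(11*5) = 980*55 = 53900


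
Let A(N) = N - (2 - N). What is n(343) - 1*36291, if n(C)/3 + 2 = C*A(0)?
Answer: -38355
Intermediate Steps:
A(N) = -2 + 2*N (A(N) = N + (-2 + N) = -2 + 2*N)
n(C) = -6 - 6*C (n(C) = -6 + 3*(C*(-2 + 2*0)) = -6 + 3*(C*(-2 + 0)) = -6 + 3*(C*(-2)) = -6 + 3*(-2*C) = -6 - 6*C)
n(343) - 1*36291 = (-6 - 6*343) - 1*36291 = (-6 - 2058) - 36291 = -2064 - 36291 = -38355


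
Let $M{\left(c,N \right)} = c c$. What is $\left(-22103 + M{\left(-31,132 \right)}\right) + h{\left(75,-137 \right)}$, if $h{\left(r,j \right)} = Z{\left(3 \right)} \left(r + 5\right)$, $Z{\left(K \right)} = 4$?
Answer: $-20822$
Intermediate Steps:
$M{\left(c,N \right)} = c^{2}$
$h{\left(r,j \right)} = 20 + 4 r$ ($h{\left(r,j \right)} = 4 \left(r + 5\right) = 4 \left(5 + r\right) = 20 + 4 r$)
$\left(-22103 + M{\left(-31,132 \right)}\right) + h{\left(75,-137 \right)} = \left(-22103 + \left(-31\right)^{2}\right) + \left(20 + 4 \cdot 75\right) = \left(-22103 + 961\right) + \left(20 + 300\right) = -21142 + 320 = -20822$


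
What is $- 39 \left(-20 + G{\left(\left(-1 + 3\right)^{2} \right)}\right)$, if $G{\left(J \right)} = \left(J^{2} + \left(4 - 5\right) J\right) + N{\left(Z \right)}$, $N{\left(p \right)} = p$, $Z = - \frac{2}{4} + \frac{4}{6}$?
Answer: $\frac{611}{2} \approx 305.5$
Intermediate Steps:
$Z = \frac{1}{6}$ ($Z = \left(-2\right) \frac{1}{4} + 4 \cdot \frac{1}{6} = - \frac{1}{2} + \frac{2}{3} = \frac{1}{6} \approx 0.16667$)
$G{\left(J \right)} = \frac{1}{6} + J^{2} - J$ ($G{\left(J \right)} = \left(J^{2} + \left(4 - 5\right) J\right) + \frac{1}{6} = \left(J^{2} - J\right) + \frac{1}{6} = \frac{1}{6} + J^{2} - J$)
$- 39 \left(-20 + G{\left(\left(-1 + 3\right)^{2} \right)}\right) = - 39 \left(-20 + \left(\frac{1}{6} + \left(\left(-1 + 3\right)^{2}\right)^{2} - \left(-1 + 3\right)^{2}\right)\right) = - 39 \left(-20 + \left(\frac{1}{6} + \left(2^{2}\right)^{2} - 2^{2}\right)\right) = - 39 \left(-20 + \left(\frac{1}{6} + 4^{2} - 4\right)\right) = - 39 \left(-20 + \left(\frac{1}{6} + 16 - 4\right)\right) = - 39 \left(-20 + \frac{73}{6}\right) = \left(-39\right) \left(- \frac{47}{6}\right) = \frac{611}{2}$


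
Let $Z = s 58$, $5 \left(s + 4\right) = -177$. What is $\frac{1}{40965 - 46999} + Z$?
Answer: $- \frac{68944489}{30170} \approx -2285.2$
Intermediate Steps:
$s = - \frac{197}{5}$ ($s = -4 + \frac{1}{5} \left(-177\right) = -4 - \frac{177}{5} = - \frac{197}{5} \approx -39.4$)
$Z = - \frac{11426}{5}$ ($Z = \left(- \frac{197}{5}\right) 58 = - \frac{11426}{5} \approx -2285.2$)
$\frac{1}{40965 - 46999} + Z = \frac{1}{40965 - 46999} - \frac{11426}{5} = \frac{1}{-6034} - \frac{11426}{5} = - \frac{1}{6034} - \frac{11426}{5} = - \frac{68944489}{30170}$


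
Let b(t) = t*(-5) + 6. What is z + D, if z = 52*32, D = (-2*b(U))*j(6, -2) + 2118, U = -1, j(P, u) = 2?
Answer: 3738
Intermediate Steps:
b(t) = 6 - 5*t (b(t) = -5*t + 6 = 6 - 5*t)
D = 2074 (D = -2*(6 - 5*(-1))*2 + 2118 = -2*(6 + 5)*2 + 2118 = -2*11*2 + 2118 = -22*2 + 2118 = -44 + 2118 = 2074)
z = 1664
z + D = 1664 + 2074 = 3738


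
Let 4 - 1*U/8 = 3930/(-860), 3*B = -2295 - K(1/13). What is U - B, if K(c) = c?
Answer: 1397920/1677 ≈ 833.58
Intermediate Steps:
B = -29836/39 (B = (-2295 - 1/13)/3 = (⅓)*(-29836/13) = -29836/39 ≈ -765.03)
U = 2948/43 (U = 32 - 31440/(-860) = 32 - 31440*(-1)/860 = 32 - 8*(-393/86) = 32 + 1572/43 = 2948/43 ≈ 68.558)
U - B = 2948/43 - 1*(-29836/39) = 2948/43 + 29836/39 = 1397920/1677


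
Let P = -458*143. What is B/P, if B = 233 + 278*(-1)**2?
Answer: -511/65494 ≈ -0.0078022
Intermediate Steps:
B = 511 (B = 233 + 278*1 = 233 + 278 = 511)
P = -65494
B/P = 511/(-65494) = 511*(-1/65494) = -511/65494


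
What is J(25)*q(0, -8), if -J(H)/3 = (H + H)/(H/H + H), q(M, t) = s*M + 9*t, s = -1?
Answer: 5400/13 ≈ 415.38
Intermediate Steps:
q(M, t) = -M + 9*t
J(H) = -6*H/(1 + H) (J(H) = -3*(H + H)/(H/H + H) = -3*2*H/(1 + H) = -6*H/(1 + H))
J(25)*q(0, -8) = (-6*25/(1 + 25))*(-1*0 + 9*(-8)) = (-6*25/26)*(0 - 72) = -6*25*1/26*(-72) = -75/13*(-72) = 5400/13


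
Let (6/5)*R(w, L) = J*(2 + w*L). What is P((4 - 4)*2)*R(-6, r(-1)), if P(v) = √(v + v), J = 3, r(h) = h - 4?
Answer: 0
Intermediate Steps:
r(h) = -4 + h
P(v) = √2*√v (P(v) = √(2*v) = √2*√v)
R(w, L) = 5 + 5*L*w/2 (R(w, L) = 5*(3*(2 + w*L))/6 = 5*(3*(2 + L*w))/6 = 5*(6 + 3*L*w)/6 = 5 + 5*L*w/2)
P((4 - 4)*2)*R(-6, r(-1)) = (√2*√((4 - 4)*2))*(5 + (5/2)*(-4 - 1)*(-6)) = (√2*√(0*2))*(5 + (5/2)*(-5)*(-6)) = (√2*√0)*(5 + 75) = (√2*0)*80 = 0*80 = 0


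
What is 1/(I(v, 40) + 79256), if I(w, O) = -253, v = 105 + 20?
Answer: 1/79003 ≈ 1.2658e-5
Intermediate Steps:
v = 125
1/(I(v, 40) + 79256) = 1/(-253 + 79256) = 1/79003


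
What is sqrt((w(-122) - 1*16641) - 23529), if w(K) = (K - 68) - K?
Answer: I*sqrt(40238) ≈ 200.59*I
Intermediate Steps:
w(K) = -68 (w(K) = (-68 + K) - K = -68)
sqrt((w(-122) - 1*16641) - 23529) = sqrt((-68 - 1*16641) - 23529) = sqrt((-68 - 16641) - 23529) = sqrt(-16709 - 23529) = sqrt(-40238) = I*sqrt(40238)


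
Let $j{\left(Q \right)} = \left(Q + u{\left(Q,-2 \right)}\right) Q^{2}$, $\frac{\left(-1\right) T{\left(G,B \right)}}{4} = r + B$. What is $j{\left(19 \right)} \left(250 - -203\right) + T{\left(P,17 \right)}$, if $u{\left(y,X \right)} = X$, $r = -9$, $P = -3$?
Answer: $2780029$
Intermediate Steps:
$T{\left(G,B \right)} = 36 - 4 B$ ($T{\left(G,B \right)} = - 4 \left(-9 + B\right) = 36 - 4 B$)
$j{\left(Q \right)} = Q^{2} \left(-2 + Q\right)$ ($j{\left(Q \right)} = \left(Q - 2\right) Q^{2} = \left(-2 + Q\right) Q^{2} = Q^{2} \left(-2 + Q\right)$)
$j{\left(19 \right)} \left(250 - -203\right) + T{\left(P,17 \right)} = 19^{2} \left(-2 + 19\right) \left(250 - -203\right) + \left(36 - 68\right) = 361 \cdot 17 \left(250 + 203\right) + \left(36 - 68\right) = 6137 \cdot 453 - 32 = 2780061 - 32 = 2780029$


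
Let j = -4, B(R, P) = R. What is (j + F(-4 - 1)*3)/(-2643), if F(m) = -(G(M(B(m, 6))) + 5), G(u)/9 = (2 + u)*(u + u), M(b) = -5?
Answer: 829/2643 ≈ 0.31366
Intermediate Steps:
G(u) = 18*u*(2 + u) (G(u) = 9*((2 + u)*(u + u)) = 9*((2 + u)*(2*u)) = 9*(2*u*(2 + u)) = 18*u*(2 + u))
F(m) = -275 (F(m) = -(18*(-5)*(2 - 5) + 5) = -(18*(-5)*(-3) + 5) = -(270 + 5) = -1*275 = -275)
(j + F(-4 - 1)*3)/(-2643) = (-4 - 275*3)/(-2643) = (-4 - 825)*(-1/2643) = -829*(-1/2643) = 829/2643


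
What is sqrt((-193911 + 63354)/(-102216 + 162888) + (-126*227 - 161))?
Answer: I*sqrt(45957968049)/1264 ≈ 169.6*I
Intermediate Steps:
sqrt((-193911 + 63354)/(-102216 + 162888) + (-126*227 - 161)) = sqrt(-130557/60672 + (-28602 - 161)) = sqrt(-130557*1/60672 - 28763) = sqrt(-43519/20224 - 28763) = sqrt(-581746431/20224) = I*sqrt(45957968049)/1264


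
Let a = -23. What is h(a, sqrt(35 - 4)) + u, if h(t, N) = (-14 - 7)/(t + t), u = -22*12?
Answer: -12123/46 ≈ -263.54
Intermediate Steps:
u = -264
h(t, N) = -21/(2*t) (h(t, N) = -21*1/(2*t) = -21/(2*t))
h(a, sqrt(35 - 4)) + u = -21/2/(-23) - 264 = -21/2*(-1/23) - 264 = 21/46 - 264 = -12123/46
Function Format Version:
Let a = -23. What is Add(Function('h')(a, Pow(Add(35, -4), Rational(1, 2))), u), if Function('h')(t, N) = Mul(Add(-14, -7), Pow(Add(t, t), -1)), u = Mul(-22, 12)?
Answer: Rational(-12123, 46) ≈ -263.54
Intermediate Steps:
u = -264
Function('h')(t, N) = Mul(Rational(-21, 2), Pow(t, -1)) (Function('h')(t, N) = Mul(-21, Pow(Mul(2, t), -1)) = Mul(-21, Mul(Rational(1, 2), Pow(t, -1))) = Mul(Rational(-21, 2), Pow(t, -1)))
Add(Function('h')(a, Pow(Add(35, -4), Rational(1, 2))), u) = Add(Mul(Rational(-21, 2), Pow(-23, -1)), -264) = Add(Mul(Rational(-21, 2), Rational(-1, 23)), -264) = Add(Rational(21, 46), -264) = Rational(-12123, 46)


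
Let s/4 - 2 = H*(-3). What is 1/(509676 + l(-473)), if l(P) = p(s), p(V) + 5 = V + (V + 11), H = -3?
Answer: 1/509770 ≈ 1.9617e-6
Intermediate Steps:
s = 44 (s = 8 + 4*(-3*(-3)) = 8 + 4*9 = 8 + 36 = 44)
p(V) = 6 + 2*V (p(V) = -5 + (V + (V + 11)) = -5 + (V + (11 + V)) = -5 + (11 + 2*V) = 6 + 2*V)
l(P) = 94 (l(P) = 6 + 2*44 = 6 + 88 = 94)
1/(509676 + l(-473)) = 1/(509676 + 94) = 1/509770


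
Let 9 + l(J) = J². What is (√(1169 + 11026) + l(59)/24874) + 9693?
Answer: 120553577/12437 + 3*√1355 ≈ 9803.6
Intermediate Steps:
l(J) = -9 + J²
(√(1169 + 11026) + l(59)/24874) + 9693 = (√(1169 + 11026) + (-9 + 59²)/24874) + 9693 = (√12195 + (-9 + 3481)*(1/24874)) + 9693 = (3*√1355 + 3472*(1/24874)) + 9693 = (3*√1355 + 1736/12437) + 9693 = (1736/12437 + 3*√1355) + 9693 = 120553577/12437 + 3*√1355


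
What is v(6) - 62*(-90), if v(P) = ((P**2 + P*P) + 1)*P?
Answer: 6018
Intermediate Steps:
v(P) = P*(1 + 2*P**2) (v(P) = ((P**2 + P**2) + 1)*P = (2*P**2 + 1)*P = (1 + 2*P**2)*P = P*(1 + 2*P**2))
v(6) - 62*(-90) = (6 + 2*6**3) - 62*(-90) = (6 + 2*216) + 5580 = (6 + 432) + 5580 = 438 + 5580 = 6018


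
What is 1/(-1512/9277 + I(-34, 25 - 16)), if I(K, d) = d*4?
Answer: 9277/332460 ≈ 0.027904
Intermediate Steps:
I(K, d) = 4*d
1/(-1512/9277 + I(-34, 25 - 16)) = 1/(-1512/9277 + 4*(25 - 16)) = 1/(-1512*1/9277 + 4*9) = 1/(-1512/9277 + 36) = 1/(332460/9277) = 9277/332460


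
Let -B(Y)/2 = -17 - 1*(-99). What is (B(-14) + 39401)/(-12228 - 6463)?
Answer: -39237/18691 ≈ -2.0992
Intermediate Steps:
B(Y) = -164 (B(Y) = -2*(-17 - 1*(-99)) = -2*(-17 + 99) = -2*82 = -164)
(B(-14) + 39401)/(-12228 - 6463) = (-164 + 39401)/(-12228 - 6463) = 39237/(-18691) = 39237*(-1/18691) = -39237/18691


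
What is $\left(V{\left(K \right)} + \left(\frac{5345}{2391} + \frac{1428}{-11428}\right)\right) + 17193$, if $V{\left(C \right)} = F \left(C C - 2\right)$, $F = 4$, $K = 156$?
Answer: $\frac{782371980101}{6831087} \approx 1.1453 \cdot 10^{5}$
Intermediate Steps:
$V{\left(C \right)} = -8 + 4 C^{2}$ ($V{\left(C \right)} = 4 \left(C C - 2\right) = 4 \left(C^{2} - 2\right) = 4 \left(-2 + C^{2}\right) = -8 + 4 C^{2}$)
$\left(V{\left(K \right)} + \left(\frac{5345}{2391} + \frac{1428}{-11428}\right)\right) + 17193 = \left(\left(-8 + 4 \cdot 156^{2}\right) + \left(\frac{5345}{2391} + \frac{1428}{-11428}\right)\right) + 17193 = \left(\left(-8 + 4 \cdot 24336\right) + \left(5345 \cdot \frac{1}{2391} + 1428 \left(- \frac{1}{11428}\right)\right)\right) + 17193 = \left(\left(-8 + 97344\right) + \left(\frac{5345}{2391} - \frac{357}{2857}\right)\right) + 17193 = \left(97336 + \frac{14417078}{6831087}\right) + 17193 = \frac{664925101310}{6831087} + 17193 = \frac{782371980101}{6831087}$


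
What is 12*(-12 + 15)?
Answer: 36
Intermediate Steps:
12*(-12 + 15) = 12*3 = 36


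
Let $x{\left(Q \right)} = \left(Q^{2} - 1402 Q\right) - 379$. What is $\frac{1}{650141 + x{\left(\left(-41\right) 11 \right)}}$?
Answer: $\frac{1}{1485465} \approx 6.7319 \cdot 10^{-7}$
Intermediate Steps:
$x{\left(Q \right)} = -379 + Q^{2} - 1402 Q$
$\frac{1}{650141 + x{\left(\left(-41\right) 11 \right)}} = \frac{1}{650141 - \left(379 - 203401 + 1402 \left(-41\right) 11\right)} = \frac{1}{650141 - \left(-631923 - 203401\right)} = \frac{1}{650141 + \left(-379 + 203401 + 632302\right)} = \frac{1}{650141 + 835324} = \frac{1}{1485465}$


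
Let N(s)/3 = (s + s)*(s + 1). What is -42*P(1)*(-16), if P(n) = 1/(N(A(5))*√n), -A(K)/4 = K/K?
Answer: 28/3 ≈ 9.3333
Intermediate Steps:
A(K) = -4 (A(K) = -4*K/K = -4*1 = -4)
N(s) = 6*s*(1 + s) (N(s) = 3*((s + s)*(s + 1)) = 3*((2*s)*(1 + s)) = 3*(2*s*(1 + s)) = 6*s*(1 + s))
P(n) = 1/(72*√n) (P(n) = 1/((6*(-4)*(1 - 4))*√n) = 1/((6*(-4)*(-3))*√n) = 1/(72*√n))
-42*P(1)*(-16) = -7/(12*√1)*(-16) = -7/12*(-16) = 28/3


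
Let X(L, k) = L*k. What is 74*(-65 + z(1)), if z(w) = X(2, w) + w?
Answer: -4588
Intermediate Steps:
z(w) = 3*w (z(w) = 2*w + w = 3*w)
74*(-65 + z(1)) = 74*(-65 + 3*1) = 74*(-65 + 3) = 74*(-62) = -4588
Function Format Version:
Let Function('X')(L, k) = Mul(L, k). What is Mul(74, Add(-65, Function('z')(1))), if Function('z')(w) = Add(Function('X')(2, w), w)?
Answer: -4588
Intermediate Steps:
Function('z')(w) = Mul(3, w) (Function('z')(w) = Add(Mul(2, w), w) = Mul(3, w))
Mul(74, Add(-65, Function('z')(1))) = Mul(74, Add(-65, Mul(3, 1))) = Mul(74, Add(-65, 3)) = Mul(74, -62) = -4588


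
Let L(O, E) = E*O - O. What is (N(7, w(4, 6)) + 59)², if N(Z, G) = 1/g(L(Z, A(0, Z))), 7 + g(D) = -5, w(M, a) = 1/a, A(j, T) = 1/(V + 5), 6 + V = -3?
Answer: 499849/144 ≈ 3471.2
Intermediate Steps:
V = -9 (V = -6 - 3 = -9)
A(j, T) = -¼ (A(j, T) = 1/(-9 + 5) = 1/(-4) = -¼)
L(O, E) = -O + E*O
g(D) = -12 (g(D) = -7 - 5 = -12)
N(Z, G) = -1/12 (N(Z, G) = 1/(-12) = -1/12)
(N(7, w(4, 6)) + 59)² = (-1/12 + 59)² = (707/12)² = 499849/144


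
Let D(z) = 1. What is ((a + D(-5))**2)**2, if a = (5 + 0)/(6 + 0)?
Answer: 14641/1296 ≈ 11.297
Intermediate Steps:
a = 5/6 ≈ 0.83333
((a + D(-5))**2)**2 = ((5/6 + 1)**2)**2 = ((11/6)**2)**2 = (121/36)**2 = 14641/1296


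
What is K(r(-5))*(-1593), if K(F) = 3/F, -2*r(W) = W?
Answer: -9558/5 ≈ -1911.6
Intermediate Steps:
r(W) = -W/2
K(r(-5))*(-1593) = (3/((-½*(-5))))*(-1593) = (3/(5/2))*(-1593) = (3*(⅖))*(-1593) = (6/5)*(-1593) = -9558/5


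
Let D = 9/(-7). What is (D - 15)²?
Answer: 12996/49 ≈ 265.22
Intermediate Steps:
D = -9/7 (D = 9*(-⅐) = -9/7 ≈ -1.2857)
(D - 15)² = (-9/7 - 15)² = (-114/7)² = 12996/49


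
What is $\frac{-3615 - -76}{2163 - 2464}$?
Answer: $\frac{3539}{301} \approx 11.757$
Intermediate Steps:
$\frac{-3615 - -76}{2163 - 2464} = \frac{-3615 + \left(-1448 + 1524\right)}{-301} = \left(-3615 + 76\right) \left(- \frac{1}{301}\right) = \left(-3539\right) \left(- \frac{1}{301}\right) = \frac{3539}{301}$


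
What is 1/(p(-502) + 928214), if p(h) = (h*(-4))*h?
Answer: -1/79802 ≈ -1.2531e-5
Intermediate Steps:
p(h) = -4*h² (p(h) = (-4*h)*h = -4*h²)
1/(p(-502) + 928214) = 1/(-4*(-502)² + 928214) = 1/(-4*252004 + 928214) = 1/(-1008016 + 928214) = 1/(-79802) = -1/79802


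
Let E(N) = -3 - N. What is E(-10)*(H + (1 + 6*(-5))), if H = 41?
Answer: 84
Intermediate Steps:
E(-10)*(H + (1 + 6*(-5))) = (-3 - 1*(-10))*(41 + (1 + 6*(-5))) = (-3 + 10)*(41 + (1 - 30)) = 7*(41 - 29) = 7*12 = 84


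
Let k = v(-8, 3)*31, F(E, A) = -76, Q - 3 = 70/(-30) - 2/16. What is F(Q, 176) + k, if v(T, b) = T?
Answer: -324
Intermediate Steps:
Q = 13/24 (Q = 3 + (70/(-30) - 2/16) = 3 + (70*(-1/30) - 2*1/16) = 3 + (-7/3 - ⅛) = 3 - 59/24 = 13/24 ≈ 0.54167)
k = -248 (k = -8*31 = -248)
F(Q, 176) + k = -76 - 248 = -324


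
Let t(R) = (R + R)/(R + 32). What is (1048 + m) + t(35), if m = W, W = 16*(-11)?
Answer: 58494/67 ≈ 873.04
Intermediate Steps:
W = -176
t(R) = 2*R/(32 + R) (t(R) = (2*R)/(32 + R) = 2*R/(32 + R))
m = -176
(1048 + m) + t(35) = (1048 - 176) + 2*35/(32 + 35) = 872 + 2*35/67 = 872 + 2*35*(1/67) = 872 + 70/67 = 58494/67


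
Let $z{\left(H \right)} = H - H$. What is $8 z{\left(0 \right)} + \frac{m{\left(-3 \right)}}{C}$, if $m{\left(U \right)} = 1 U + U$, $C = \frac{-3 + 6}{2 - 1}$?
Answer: $-2$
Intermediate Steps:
$C = 3$ ($C = \frac{3}{1} = 3 \cdot 1 = 3$)
$z{\left(H \right)} = 0$
$m{\left(U \right)} = 2 U$ ($m{\left(U \right)} = U + U = 2 U$)
$8 z{\left(0 \right)} + \frac{m{\left(-3 \right)}}{C} = 8 \cdot 0 + \frac{2 \left(-3\right)}{3} = 0 - 2 = -2$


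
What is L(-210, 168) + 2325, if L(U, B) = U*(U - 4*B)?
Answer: 187545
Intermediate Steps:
L(-210, 168) + 2325 = -210*(-210 - 4*168) + 2325 = -210*(-210 - 672) + 2325 = -210*(-882) + 2325 = 185220 + 2325 = 187545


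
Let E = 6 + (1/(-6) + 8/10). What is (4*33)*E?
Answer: 4378/5 ≈ 875.60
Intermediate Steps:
E = 199/30 (E = 6 + (1*(-⅙) + 8*(⅒)) = 6 + (-⅙ + ⅘) = 6 + 19/30 = 199/30 ≈ 6.6333)
(4*33)*E = (4*33)*(199/30) = 132*(199/30) = 4378/5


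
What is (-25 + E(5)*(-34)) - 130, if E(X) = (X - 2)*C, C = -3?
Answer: 151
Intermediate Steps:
E(X) = 6 - 3*X (E(X) = (X - 2)*(-3) = (-2 + X)*(-3) = 6 - 3*X)
(-25 + E(5)*(-34)) - 130 = (-25 + (6 - 3*5)*(-34)) - 130 = (-25 + (6 - 15)*(-34)) - 130 = (-25 - 9*(-34)) - 130 = (-25 + 306) - 130 = 281 - 130 = 151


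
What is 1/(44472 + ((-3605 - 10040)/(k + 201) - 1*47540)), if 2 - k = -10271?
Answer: -10474/32147877 ≈ -0.00032581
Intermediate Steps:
k = 10273 (k = 2 - 1*(-10271) = 2 + 10271 = 10273)
1/(44472 + ((-3605 - 10040)/(k + 201) - 1*47540)) = 1/(44472 + ((-3605 - 10040)/(10273 + 201) - 1*47540)) = 1/(44472 + (-13645/10474 - 47540)) = 1/(44472 - 497947605/10474) = 1/(-32147877/10474) = -10474/32147877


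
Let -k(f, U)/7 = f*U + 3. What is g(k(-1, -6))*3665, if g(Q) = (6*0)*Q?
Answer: 0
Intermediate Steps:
k(f, U) = -21 - 7*U*f (k(f, U) = -7*(f*U + 3) = -7*(U*f + 3) = -7*(3 + U*f) = -21 - 7*U*f)
g(Q) = 0 (g(Q) = 0*Q = 0)
g(k(-1, -6))*3665 = 0*3665 = 0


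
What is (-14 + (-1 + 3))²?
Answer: 144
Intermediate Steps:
(-14 + (-1 + 3))² = (-14 + 2)² = (-12)² = 144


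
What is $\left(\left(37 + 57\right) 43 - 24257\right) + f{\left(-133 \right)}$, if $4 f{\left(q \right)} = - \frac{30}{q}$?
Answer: $- \frac{5377175}{266} \approx -20215.0$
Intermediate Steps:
$f{\left(q \right)} = - \frac{15}{2 q}$ ($f{\left(q \right)} = \frac{\left(-30\right) \frac{1}{q}}{4} = - \frac{15}{2 q}$)
$\left(\left(37 + 57\right) 43 - 24257\right) + f{\left(-133 \right)} = \left(\left(37 + 57\right) 43 - 24257\right) - \frac{15}{2 \left(-133\right)} = \left(94 \cdot 43 - 24257\right) - - \frac{15}{266} = \left(4042 - 24257\right) + \frac{15}{266} = -20215 + \frac{15}{266} = - \frac{5377175}{266}$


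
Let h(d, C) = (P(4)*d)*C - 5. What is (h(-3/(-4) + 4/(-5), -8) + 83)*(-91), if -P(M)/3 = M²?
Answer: -26754/5 ≈ -5350.8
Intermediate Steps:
P(M) = -3*M²
h(d, C) = -5 - 48*C*d (h(d, C) = ((-3*4²)*d)*C - 5 = ((-3*16)*d)*C - 5 = (-48*d)*C - 5 = -48*C*d - 5 = -5 - 48*C*d)
(h(-3/(-4) + 4/(-5), -8) + 83)*(-91) = ((-5 - 48*(-8)*(-3/(-4) + 4/(-5))) + 83)*(-91) = ((-5 - 48*(-8)*(-3*(-¼) + 4*(-⅕))) + 83)*(-91) = ((-5 - 48*(-8)*(¾ - ⅘)) + 83)*(-91) = ((-5 - 48*(-8)*(-1/20)) + 83)*(-91) = ((-5 - 96/5) + 83)*(-91) = (-121/5 + 83)*(-91) = (294/5)*(-91) = -26754/5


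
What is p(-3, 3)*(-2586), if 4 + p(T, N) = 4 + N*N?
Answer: -23274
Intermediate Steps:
p(T, N) = N² (p(T, N) = -4 + (4 + N*N) = -4 + (4 + N²) = N²)
p(-3, 3)*(-2586) = 3²*(-2586) = 9*(-2586) = -23274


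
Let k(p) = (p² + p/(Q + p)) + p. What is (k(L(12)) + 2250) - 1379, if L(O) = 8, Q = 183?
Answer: 180121/191 ≈ 943.04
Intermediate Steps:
k(p) = p + p² + p/(183 + p) (k(p) = (p² + p/(183 + p)) + p = p + p² + p/(183 + p))
(k(L(12)) + 2250) - 1379 = (8*(184 + 8² + 184*8)/(183 + 8) + 2250) - 1379 = (8*(184 + 64 + 1472)/191 + 2250) - 1379 = (8*(1/191)*1720 + 2250) - 1379 = (13760/191 + 2250) - 1379 = 443510/191 - 1379 = 180121/191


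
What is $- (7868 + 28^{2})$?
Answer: $-8652$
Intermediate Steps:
$- (7868 + 28^{2}) = - (7868 + 784) = \left(-1\right) 8652 = -8652$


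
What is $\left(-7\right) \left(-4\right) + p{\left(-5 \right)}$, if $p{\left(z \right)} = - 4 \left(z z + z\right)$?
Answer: $-52$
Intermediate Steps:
$p{\left(z \right)} = - 4 z - 4 z^{2}$ ($p{\left(z \right)} = - 4 \left(z^{2} + z\right) = - 4 \left(z + z^{2}\right) = - 4 z - 4 z^{2}$)
$\left(-7\right) \left(-4\right) + p{\left(-5 \right)} = \left(-7\right) \left(-4\right) - - 20 \left(1 - 5\right) = 28 - \left(-20\right) \left(-4\right) = 28 - 80 = -52$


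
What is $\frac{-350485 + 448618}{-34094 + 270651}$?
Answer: $\frac{98133}{236557} \approx 0.41484$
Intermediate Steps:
$\frac{-350485 + 448618}{-34094 + 270651} = \frac{98133}{236557}$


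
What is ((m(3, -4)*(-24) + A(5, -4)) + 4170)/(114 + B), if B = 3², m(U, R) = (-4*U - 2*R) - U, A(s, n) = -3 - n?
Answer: 4339/123 ≈ 35.276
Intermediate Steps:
m(U, R) = -5*U - 2*R
B = 9
((m(3, -4)*(-24) + A(5, -4)) + 4170)/(114 + B) = (((-5*3 - 2*(-4))*(-24) + (-3 - 1*(-4))) + 4170)/(114 + 9) = (((-15 + 8)*(-24) + (-3 + 4)) + 4170)/123 = ((-7*(-24) + 1) + 4170)*(1/123) = ((168 + 1) + 4170)*(1/123) = (169 + 4170)*(1/123) = 4339*(1/123) = 4339/123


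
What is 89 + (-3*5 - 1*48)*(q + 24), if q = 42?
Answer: -4069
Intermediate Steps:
89 + (-3*5 - 1*48)*(q + 24) = 89 + (-3*5 - 1*48)*(42 + 24) = 89 + (-15 - 48)*66 = 89 - 63*66 = 89 - 4158 = -4069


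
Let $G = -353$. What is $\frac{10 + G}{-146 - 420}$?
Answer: $\frac{343}{566} \approx 0.60601$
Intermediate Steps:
$\frac{10 + G}{-146 - 420} = \frac{10 - 353}{-146 - 420} = - \frac{343}{-566} = \left(-343\right) \left(- \frac{1}{566}\right) = \frac{343}{566}$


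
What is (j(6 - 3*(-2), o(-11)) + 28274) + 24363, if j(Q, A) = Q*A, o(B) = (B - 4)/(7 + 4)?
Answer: 578827/11 ≈ 52621.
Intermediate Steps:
o(B) = -4/11 + B/11 (o(B) = (-4 + B)/11 = (-4 + B)*(1/11) = -4/11 + B/11)
j(Q, A) = A*Q
(j(6 - 3*(-2), o(-11)) + 28274) + 24363 = ((-4/11 + (1/11)*(-11))*(6 - 3*(-2)) + 28274) + 24363 = ((-4/11 - 1)*(6 + 6) + 28274) + 24363 = (-15/11*12 + 28274) + 24363 = (-180/11 + 28274) + 24363 = 310834/11 + 24363 = 578827/11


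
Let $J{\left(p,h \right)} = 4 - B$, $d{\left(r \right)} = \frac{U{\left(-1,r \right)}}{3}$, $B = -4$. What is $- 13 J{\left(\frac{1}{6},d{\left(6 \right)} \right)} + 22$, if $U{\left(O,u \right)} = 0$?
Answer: $-82$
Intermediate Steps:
$d{\left(r \right)} = 0$ ($d{\left(r \right)} = \frac{0}{3} = 0 \cdot \frac{1}{3} = 0$)
$J{\left(p,h \right)} = 8$ ($J{\left(p,h \right)} = 4 - -4 = 4 + 4 = 8$)
$- 13 J{\left(\frac{1}{6},d{\left(6 \right)} \right)} + 22 = \left(-13\right) 8 + 22 = -104 + 22 = -82$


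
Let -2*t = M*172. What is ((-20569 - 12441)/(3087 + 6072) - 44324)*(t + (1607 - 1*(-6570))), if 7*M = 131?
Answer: -18664878289798/64113 ≈ -2.9112e+8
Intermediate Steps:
M = 131/7 (M = (⅐)*131 = 131/7 ≈ 18.714)
t = -11266/7 (t = -131*172/14 = -½*22532/7 = -11266/7 ≈ -1609.4)
((-20569 - 12441)/(3087 + 6072) - 44324)*(t + (1607 - 1*(-6570))) = ((-20569 - 12441)/(3087 + 6072) - 44324)*(-11266/7 + (1607 - 1*(-6570))) = (-33010/9159 - 44324)*(-11266/7 + (1607 + 6570)) = (-33010*1/9159 - 44324)*(-11266/7 + 8177) = (-33010/9159 - 44324)*(45973/7) = -405996526/9159*45973/7 = -18664878289798/64113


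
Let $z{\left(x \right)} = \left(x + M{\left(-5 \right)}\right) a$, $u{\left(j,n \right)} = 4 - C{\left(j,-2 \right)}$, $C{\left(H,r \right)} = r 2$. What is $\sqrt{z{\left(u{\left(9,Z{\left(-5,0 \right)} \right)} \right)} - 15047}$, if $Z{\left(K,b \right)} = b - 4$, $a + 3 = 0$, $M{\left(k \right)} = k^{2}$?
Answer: $i \sqrt{15146} \approx 123.07 i$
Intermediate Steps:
$C{\left(H,r \right)} = 2 r$
$a = -3$ ($a = -3 + 0 = -3$)
$Z{\left(K,b \right)} = -4 + b$
$u{\left(j,n \right)} = 8$ ($u{\left(j,n \right)} = 4 - 2 \left(-2\right) = 4 - -4 = 4 + 4 = 8$)
$z{\left(x \right)} = -75 - 3 x$ ($z{\left(x \right)} = \left(x + \left(-5\right)^{2}\right) \left(-3\right) = \left(x + 25\right) \left(-3\right) = \left(25 + x\right) \left(-3\right) = -75 - 3 x$)
$\sqrt{z{\left(u{\left(9,Z{\left(-5,0 \right)} \right)} \right)} - 15047} = \sqrt{\left(-75 - 24\right) - 15047} = \sqrt{-99 - 15047} = \sqrt{-15146} = i \sqrt{15146}$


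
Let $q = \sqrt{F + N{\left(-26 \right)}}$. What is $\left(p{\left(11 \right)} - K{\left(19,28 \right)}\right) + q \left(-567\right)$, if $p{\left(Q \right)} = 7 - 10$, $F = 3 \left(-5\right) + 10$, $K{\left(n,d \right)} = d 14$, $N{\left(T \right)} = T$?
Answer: $-395 - 567 i \sqrt{31} \approx -395.0 - 3156.9 i$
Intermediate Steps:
$K{\left(n,d \right)} = 14 d$
$F = -5$ ($F = -15 + 10 = -5$)
$p{\left(Q \right)} = -3$ ($p{\left(Q \right)} = 7 - 10 = -3$)
$q = i \sqrt{31}$ ($q = \sqrt{-5 - 26} = \sqrt{-31} = i \sqrt{31} \approx 5.5678 i$)
$\left(p{\left(11 \right)} - K{\left(19,28 \right)}\right) + q \left(-567\right) = \left(-3 - 14 \cdot 28\right) + i \sqrt{31} \left(-567\right) = \left(-3 - 392\right) - 567 i \sqrt{31} = -395 - 567 i \sqrt{31}$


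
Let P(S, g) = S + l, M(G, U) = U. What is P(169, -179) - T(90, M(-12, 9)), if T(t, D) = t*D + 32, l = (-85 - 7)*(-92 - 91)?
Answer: 16163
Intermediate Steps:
l = 16836 (l = -92*(-183) = 16836)
P(S, g) = 16836 + S (P(S, g) = S + 16836 = 16836 + S)
T(t, D) = 32 + D*t (T(t, D) = D*t + 32 = 32 + D*t)
P(169, -179) - T(90, M(-12, 9)) = (16836 + 169) - (32 + 9*90) = 17005 - (32 + 810) = 17005 - 1*842 = 17005 - 842 = 16163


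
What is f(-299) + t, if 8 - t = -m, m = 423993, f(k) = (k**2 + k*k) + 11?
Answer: 602814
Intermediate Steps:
f(k) = 11 + 2*k**2 (f(k) = (k**2 + k**2) + 11 = 2*k**2 + 11 = 11 + 2*k**2)
t = 424001 (t = 8 - (-1)*423993 = 8 - 1*(-423993) = 8 + 423993 = 424001)
f(-299) + t = (11 + 2*(-299)**2) + 424001 = (11 + 2*89401) + 424001 = (11 + 178802) + 424001 = 178813 + 424001 = 602814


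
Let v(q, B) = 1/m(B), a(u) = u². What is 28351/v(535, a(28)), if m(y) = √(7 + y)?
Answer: 28351*√791 ≈ 7.9736e+5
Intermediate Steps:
v(q, B) = (7 + B)^(-½) (v(q, B) = 1/(√(7 + B)) = (7 + B)^(-½))
28351/v(535, a(28)) = 28351/((7 + 28²)^(-½)) = 28351/((7 + 784)^(-½)) = 28351/(791^(-½)) = 28351/((√791/791)) = 28351*√791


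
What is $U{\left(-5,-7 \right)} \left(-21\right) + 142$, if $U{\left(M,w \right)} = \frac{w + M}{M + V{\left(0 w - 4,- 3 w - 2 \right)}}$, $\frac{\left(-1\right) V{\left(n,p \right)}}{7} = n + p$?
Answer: $\frac{7684}{55} \approx 139.71$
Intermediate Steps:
$V{\left(n,p \right)} = - 7 n - 7 p$ ($V{\left(n,p \right)} = - 7 \left(n + p\right) = - 7 n - 7 p$)
$U{\left(M,w \right)} = \frac{M + w}{42 + M + 21 w}$ ($U{\left(M,w \right)} = \frac{w + M}{M - \left(7 \left(0 w - 4\right) + 7 \left(- 3 w - 2\right)\right)} = \frac{M + w}{M - \left(7 \left(0 - 4\right) + 7 \left(-2 - 3 w\right)\right)} = \frac{M + w}{M + \left(\left(-7\right) \left(-4\right) + \left(14 + 21 w\right)\right)} = \frac{M + w}{M + \left(28 + \left(14 + 21 w\right)\right)} = \frac{M + w}{M + \left(42 + 21 w\right)} = \frac{M + w}{42 + M + 21 w}$)
$U{\left(-5,-7 \right)} \left(-21\right) + 142 = \frac{-5 - 7}{42 - 5 + 21 \left(-7\right)} \left(-21\right) + 142 = \frac{1}{42 - 5 - 147} \left(-12\right) \left(-21\right) + 142 = \frac{1}{-110} \left(-12\right) \left(-21\right) + 142 = \left(- \frac{1}{110}\right) \left(-12\right) \left(-21\right) + 142 = \frac{6}{55} \left(-21\right) + 142 = - \frac{126}{55} + 142 = \frac{7684}{55}$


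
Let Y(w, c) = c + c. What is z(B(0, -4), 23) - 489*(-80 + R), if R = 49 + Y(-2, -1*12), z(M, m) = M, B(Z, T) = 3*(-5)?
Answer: 26880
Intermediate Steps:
B(Z, T) = -15
Y(w, c) = 2*c
R = 25 (R = 49 + 2*(-1*12) = 49 + 2*(-12) = 49 - 24 = 25)
z(B(0, -4), 23) - 489*(-80 + R) = -15 - 489*(-80 + 25) = -15 - 489*(-55) = -15 + 26895 = 26880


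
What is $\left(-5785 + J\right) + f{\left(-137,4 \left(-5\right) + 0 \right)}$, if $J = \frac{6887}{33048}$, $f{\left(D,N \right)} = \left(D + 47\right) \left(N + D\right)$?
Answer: $\frac{275792447}{33048} \approx 8345.2$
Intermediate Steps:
$f{\left(D,N \right)} = \left(47 + D\right) \left(D + N\right)$
$J = \frac{6887}{33048}$ ($J = 6887 \cdot \frac{1}{33048} = \frac{6887}{33048} \approx 0.20839$)
$\left(-5785 + J\right) + f{\left(-137,4 \left(-5\right) + 0 \right)} = \left(-5785 + \frac{6887}{33048}\right) + \left(\left(-137\right)^{2} + 47 \left(-137\right) + 47 \left(4 \left(-5\right) + 0\right) - 137 \left(4 \left(-5\right) + 0\right)\right) = - \frac{191175793}{33048} + \left(18769 - 6439 + 47 \left(-20 + 0\right) - 137 \left(-20 + 0\right)\right) = - \frac{191175793}{33048} + \left(18769 - 6439 + 47 \left(-20\right) - -2740\right) = - \frac{191175793}{33048} + \left(18769 - 6439 - 940 + 2740\right) = - \frac{191175793}{33048} + 14130 = \frac{275792447}{33048}$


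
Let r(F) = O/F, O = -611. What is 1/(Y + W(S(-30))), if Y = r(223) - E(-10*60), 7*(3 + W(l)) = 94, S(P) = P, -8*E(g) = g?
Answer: -1561/105073 ≈ -0.014856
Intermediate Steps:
E(g) = -g/8
W(l) = 73/7 (W(l) = -3 + (1/7)*94 = -3 + 94/7 = 73/7)
r(F) = -611/F
Y = -17336/223 (Y = -611/223 - (-1)*(-10*60)/8 = -611*1/223 - (-1)*(-600)/8 = -611/223 - 1*75 = -611/223 - 75 = -17336/223 ≈ -77.740)
1/(Y + W(S(-30))) = 1/(-17336/223 + 73/7) = 1/(-105073/1561) = -1561/105073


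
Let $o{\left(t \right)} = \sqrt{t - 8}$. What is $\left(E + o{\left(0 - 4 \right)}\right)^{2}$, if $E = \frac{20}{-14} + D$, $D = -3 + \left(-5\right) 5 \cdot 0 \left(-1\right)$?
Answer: $\frac{373}{49} - \frac{124 i \sqrt{3}}{7} \approx 7.6122 - 30.682 i$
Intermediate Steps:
$D = -3$ ($D = -3 + \left(-25\right) 0 \left(-1\right) = -3 + 0 \left(-1\right) = -3 + 0 = -3$)
$o{\left(t \right)} = \sqrt{-8 + t}$
$E = - \frac{31}{7}$ ($E = \frac{20}{-14} - 3 = 20 \left(- \frac{1}{14}\right) - 3 = - \frac{10}{7} - 3 = - \frac{31}{7} \approx -4.4286$)
$\left(E + o{\left(0 - 4 \right)}\right)^{2} = \left(- \frac{31}{7} + \sqrt{-8 + \left(0 - 4\right)}\right)^{2} = \left(- \frac{31}{7} + \sqrt{-8 - 4}\right)^{2} = \left(- \frac{31}{7} + \sqrt{-12}\right)^{2} = \left(- \frac{31}{7} + 2 i \sqrt{3}\right)^{2}$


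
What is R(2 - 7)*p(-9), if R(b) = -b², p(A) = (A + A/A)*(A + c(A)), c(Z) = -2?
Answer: -2200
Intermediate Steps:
p(A) = (1 + A)*(-2 + A) (p(A) = (A + A/A)*(A - 2) = (A + 1)*(-2 + A) = (1 + A)*(-2 + A))
R(2 - 7)*p(-9) = (-(2 - 7)²)*(-2 + (-9)² - 1*(-9)) = (-1*(-5)²)*(-2 + 81 + 9) = -1*25*88 = -25*88 = -2200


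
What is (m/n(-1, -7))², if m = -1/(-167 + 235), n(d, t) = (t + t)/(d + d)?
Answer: 1/226576 ≈ 4.4135e-6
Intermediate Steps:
n(d, t) = t/d (n(d, t) = (2*t)/((2*d)) = (2*t)*(1/(2*d)) = t/d)
m = -1/68 ≈ -0.014706
(m/n(-1, -7))² = (-1/(68*((-7/(-1)))))² = (-1/(68*((-7*(-1)))))² = (-1/68/7)² = (-1/68*⅐)² = (-1/476)² = 1/226576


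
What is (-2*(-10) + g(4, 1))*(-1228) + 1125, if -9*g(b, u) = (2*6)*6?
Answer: -13611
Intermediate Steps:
g(b, u) = -8 (g(b, u) = -2*6*6/9 = -4*6/3 = -⅑*72 = -8)
(-2*(-10) + g(4, 1))*(-1228) + 1125 = (-2*(-10) - 8)*(-1228) + 1125 = (20 - 8)*(-1228) + 1125 = 12*(-1228) + 1125 = -14736 + 1125 = -13611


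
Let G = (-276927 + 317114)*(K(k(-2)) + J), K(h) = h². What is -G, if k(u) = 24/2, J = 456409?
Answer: -18347495411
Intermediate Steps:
k(u) = 12 (k(u) = 24*(½) = 12)
G = 18347495411 (G = (-276927 + 317114)*(12² + 456409) = 40187*(144 + 456409) = 40187*456553 = 18347495411)
-G = -1*18347495411 = -18347495411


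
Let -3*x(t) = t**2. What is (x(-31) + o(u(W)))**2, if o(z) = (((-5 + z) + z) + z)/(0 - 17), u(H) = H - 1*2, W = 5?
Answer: 267289801/2601 ≈ 1.0276e+5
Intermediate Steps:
u(H) = -2 + H (u(H) = H - 2 = -2 + H)
x(t) = -t**2/3
o(z) = 5/17 - 3*z/17 (o(z) = ((-5 + 2*z) + z)/(-17) = (-5 + 3*z)*(-1/17) = 5/17 - 3*z/17)
(x(-31) + o(u(W)))**2 = (-1/3*(-31)**2 + (5/17 - 3*(-2 + 5)/17))**2 = (-1/3*961 + (5/17 - 3/17*3))**2 = (-961/3 + (5/17 - 9/17))**2 = (-961/3 - 4/17)**2 = (-16349/51)**2 = 267289801/2601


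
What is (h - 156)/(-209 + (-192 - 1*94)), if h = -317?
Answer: 43/45 ≈ 0.95556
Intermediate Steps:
(h - 156)/(-209 + (-192 - 1*94)) = (-317 - 156)/(-209 + (-192 - 1*94)) = -473/(-209 + (-192 - 94)) = -473/(-209 - 286) = -473/(-495) = -473*(-1/495) = 43/45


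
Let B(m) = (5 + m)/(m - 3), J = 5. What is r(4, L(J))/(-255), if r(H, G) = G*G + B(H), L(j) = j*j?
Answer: -634/255 ≈ -2.4863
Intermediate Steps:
B(m) = (5 + m)/(-3 + m)
L(j) = j²
r(H, G) = G² + (5 + H)/(-3 + H) (r(H, G) = G*G + (5 + H)/(-3 + H) = G² + (5 + H)/(-3 + H))
r(4, L(J))/(-255) = ((5 + 4 + (5²)²*(-3 + 4))/(-3 + 4))/(-255) = ((5 + 4 + 25²*1)/1)*(-1/255) = (1*(5 + 4 + 625*1))*(-1/255) = (1*(5 + 4 + 625))*(-1/255) = (1*634)*(-1/255) = 634*(-1/255) = -634/255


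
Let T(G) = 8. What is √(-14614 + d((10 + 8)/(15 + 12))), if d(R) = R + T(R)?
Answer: 2*I*√32862/3 ≈ 120.85*I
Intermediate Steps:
d(R) = 8 + R (d(R) = R + 8 = 8 + R)
√(-14614 + d((10 + 8)/(15 + 12))) = √(-14614 + (8 + (10 + 8)/(15 + 12))) = √(-14614 + (8 + 18/27)) = √(-14614 + (8 + 18*(1/27))) = √(-14614 + (8 + ⅔)) = √(-14614 + 26/3) = √(-43816/3) = 2*I*√32862/3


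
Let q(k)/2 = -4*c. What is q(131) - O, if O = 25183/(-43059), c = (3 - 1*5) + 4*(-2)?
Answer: 3469903/43059 ≈ 80.585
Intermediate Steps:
c = -10 (c = (3 - 5) - 8 = -2 - 8 = -10)
q(k) = 80 (q(k) = 2*(-4*(-10)) = 2*40 = 80)
O = -25183/43059 (O = 25183*(-1/43059) = -25183/43059 ≈ -0.58485)
q(131) - O = 80 - 1*(-25183/43059) = 80 + 25183/43059 = 3469903/43059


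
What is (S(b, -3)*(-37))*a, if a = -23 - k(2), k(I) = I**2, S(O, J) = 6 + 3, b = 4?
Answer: 8991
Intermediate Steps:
S(O, J) = 9
a = -27 (a = -23 - 1*2**2 = -23 - 1*4 = -23 - 4 = -27)
(S(b, -3)*(-37))*a = (9*(-37))*(-27) = -333*(-27) = 8991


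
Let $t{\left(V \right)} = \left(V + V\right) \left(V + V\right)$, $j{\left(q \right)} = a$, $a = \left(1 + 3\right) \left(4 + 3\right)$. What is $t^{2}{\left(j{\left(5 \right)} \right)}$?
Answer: $9834496$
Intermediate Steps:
$a = 28$ ($a = 4 \cdot 7 = 28$)
$j{\left(q \right)} = 28$
$t{\left(V \right)} = 4 V^{2}$ ($t{\left(V \right)} = 2 V 2 V = 4 V^{2}$)
$t^{2}{\left(j{\left(5 \right)} \right)} = \left(4 \cdot 28^{2}\right)^{2} = \left(4 \cdot 784\right)^{2} = 3136^{2} = 9834496$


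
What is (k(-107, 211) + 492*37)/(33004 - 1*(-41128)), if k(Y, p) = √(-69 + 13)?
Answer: 4551/18533 + I*√14/37066 ≈ 0.24556 + 0.00010095*I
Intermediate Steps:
k(Y, p) = 2*I*√14 (k(Y, p) = √(-56) = 2*I*√14)
(k(-107, 211) + 492*37)/(33004 - 1*(-41128)) = (2*I*√14 + 492*37)/(33004 - 1*(-41128)) = (2*I*√14 + 18204)/(33004 + 41128) = (18204 + 2*I*√14)/74132 = (18204 + 2*I*√14)*(1/74132) = 4551/18533 + I*√14/37066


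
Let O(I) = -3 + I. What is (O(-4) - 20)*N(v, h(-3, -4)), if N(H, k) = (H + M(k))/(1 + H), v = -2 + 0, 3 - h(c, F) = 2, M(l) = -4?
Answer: -162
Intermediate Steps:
h(c, F) = 1 (h(c, F) = 3 - 1*2 = 3 - 2 = 1)
v = -2
N(H, k) = (-4 + H)/(1 + H) (N(H, k) = (H - 4)/(1 + H) = (-4 + H)/(1 + H))
(O(-4) - 20)*N(v, h(-3, -4)) = ((-3 - 4) - 20)*((-4 - 2)/(1 - 2)) = (-7 - 20)*(-6/(-1)) = -(-27)*(-6) = -27*6 = -162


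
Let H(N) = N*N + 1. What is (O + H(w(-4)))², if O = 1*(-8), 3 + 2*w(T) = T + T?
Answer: 8649/16 ≈ 540.56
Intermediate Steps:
w(T) = -3/2 + T (w(T) = -3/2 + (T + T)/2 = -3/2 + (2*T)/2 = -3/2 + T)
H(N) = 1 + N² (H(N) = N² + 1 = 1 + N²)
O = -8
(O + H(w(-4)))² = (-8 + (1 + (-3/2 - 4)²))² = (-8 + (1 + (-11/2)²))² = (-8 + (1 + 121/4))² = (-8 + 125/4)² = (93/4)² = 8649/16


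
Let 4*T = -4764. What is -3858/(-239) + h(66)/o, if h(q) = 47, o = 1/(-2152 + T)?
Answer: -37548061/239 ≈ -1.5710e+5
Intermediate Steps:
T = -1191 (T = (¼)*(-4764) = -1191)
o = -1/3343 (o = 1/(-2152 - 1191) = 1/(-3343) = -1/3343 ≈ -0.00029913)
-3858/(-239) + h(66)/o = -3858/(-239) + 47/(-1/3343) = -3858*(-1/239) + 47*(-3343) = 3858/239 - 157121 = -37548061/239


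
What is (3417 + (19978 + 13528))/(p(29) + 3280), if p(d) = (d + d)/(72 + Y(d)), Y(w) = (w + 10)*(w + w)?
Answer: 43089141/3827789 ≈ 11.257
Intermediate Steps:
Y(w) = 2*w*(10 + w) (Y(w) = (10 + w)*(2*w) = 2*w*(10 + w))
p(d) = 2*d/(72 + 2*d*(10 + d)) (p(d) = (d + d)/(72 + 2*d*(10 + d)) = (2*d)/(72 + 2*d*(10 + d)) = 2*d/(72 + 2*d*(10 + d)))
(3417 + (19978 + 13528))/(p(29) + 3280) = (3417 + (19978 + 13528))/(29/(36 + 29*(10 + 29)) + 3280) = (3417 + 33506)/(29/(36 + 29*39) + 3280) = 36923/(29/(36 + 1131) + 3280) = 36923/(29/1167 + 3280) = 36923/(3827789/1167) = 36923*(1167/3827789) = 43089141/3827789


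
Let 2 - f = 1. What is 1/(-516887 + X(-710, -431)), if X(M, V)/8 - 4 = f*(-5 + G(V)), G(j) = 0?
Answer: -1/516895 ≈ -1.9346e-6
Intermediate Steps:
f = 1 (f = 2 - 1*1 = 2 - 1 = 1)
X(M, V) = -8 (X(M, V) = 32 + 8*(1*(-5 + 0)) = 32 + 8*(1*(-5)) = 32 + 8*(-5) = 32 - 40 = -8)
1/(-516887 + X(-710, -431)) = 1/(-516887 - 8) = 1/(-516895) = -1/516895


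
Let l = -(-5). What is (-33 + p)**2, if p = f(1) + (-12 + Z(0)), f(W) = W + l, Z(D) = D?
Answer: 1521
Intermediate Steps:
l = 5 (l = -1*(-5) = 5)
f(W) = 5 + W (f(W) = W + 5 = 5 + W)
p = -6 (p = (5 + 1) + (-12 + 0) = 6 - 12 = -6)
(-33 + p)**2 = (-33 - 6)**2 = (-39)**2 = 1521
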